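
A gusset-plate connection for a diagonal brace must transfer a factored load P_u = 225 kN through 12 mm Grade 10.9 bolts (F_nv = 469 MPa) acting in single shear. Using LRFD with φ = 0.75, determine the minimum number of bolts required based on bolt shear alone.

A_b = π·12²/4 = 113.1 mm².
Per-bolt design strength φR_n = 0.75 × 469 × 113.1 × 1 / 1000 = 39.78 kN.
n ≥ 225 / 39.78 = 5.656 → use 6 bolts.

6 bolts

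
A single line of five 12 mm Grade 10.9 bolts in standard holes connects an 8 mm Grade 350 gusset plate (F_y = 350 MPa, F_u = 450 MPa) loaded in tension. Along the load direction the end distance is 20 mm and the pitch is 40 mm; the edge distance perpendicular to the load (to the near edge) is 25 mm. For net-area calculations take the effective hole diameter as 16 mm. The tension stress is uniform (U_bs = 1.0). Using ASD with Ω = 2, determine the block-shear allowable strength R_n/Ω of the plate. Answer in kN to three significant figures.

Shear plane L_v = 20 + 4·40 = 180 mm; A_gv = 180 × 8 = 1440 mm².
A_nv = (180 − 4.5·16) × 8 = 864 mm².
A_nt = (25 − 0.5·16) × 8 = 136 mm².
0.6 F_u A_nv = 233.3 kN; 0.6 F_y A_gv = 302.4 kN → shear rupture governs the shear term.
R_n = 233.3 + 1.0 × 450 × 136 / 1000 = 294.5 kN.
Allowable strength R_n/Ω = 294.5 / 2 = 147 kN.

147 kN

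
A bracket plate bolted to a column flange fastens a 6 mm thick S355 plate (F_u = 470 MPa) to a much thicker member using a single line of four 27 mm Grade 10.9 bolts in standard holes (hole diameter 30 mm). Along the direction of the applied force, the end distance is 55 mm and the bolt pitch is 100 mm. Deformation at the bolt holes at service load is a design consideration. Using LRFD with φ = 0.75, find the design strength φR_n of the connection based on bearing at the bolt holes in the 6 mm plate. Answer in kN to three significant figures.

513 kN

Per bolt r_n = 1.2 l_c t F_u ≤ 2.4 d t F_u; upper limit = 2.4 × 27 × 6 × 470 / 1000 = 182.7 kN.
Edge bolt: l_c = 55 − 30/2 = 40 mm → 1.2 × 40 × 6 × 470 / 1000 = 135.4 → r_n = 135.4 kN.
Interior bolts: l_c = 100 − 30 = 70 mm → 1.2 × 70 × 6 × 470 / 1000 = 236.9 → r_n = 182.7 kN.
R_n = 1 × 135.4 + 3 × 182.7 = 683.6 kN.
Design strength φR_n = 0.75 × 683.6 = 513 kN.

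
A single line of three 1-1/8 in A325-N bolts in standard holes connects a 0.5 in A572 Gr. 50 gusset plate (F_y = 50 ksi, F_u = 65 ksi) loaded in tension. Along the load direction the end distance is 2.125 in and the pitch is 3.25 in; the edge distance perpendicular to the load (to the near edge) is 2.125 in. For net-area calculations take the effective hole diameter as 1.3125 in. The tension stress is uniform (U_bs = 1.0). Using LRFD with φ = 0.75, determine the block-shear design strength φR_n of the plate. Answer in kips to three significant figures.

Shear plane L_v = 2.125 + 2·3.25 = 8.625 in; A_gv = 8.625 × 0.5 = 4.312 in².
A_nv = (8.625 − 2.5·1.3125) × 0.5 = 2.672 in².
A_nt = (2.125 − 0.5·1.3125) × 0.5 = 0.7344 in².
0.6 F_u A_nv = 104.2 kips; 0.6 F_y A_gv = 129.4 kips → shear rupture governs the shear term.
R_n = 104.2 + 1.0 × 65 × 0.7344 = 151.9 kips.
Design strength φR_n = 0.75 × 151.9 = 114 kips.

114 kips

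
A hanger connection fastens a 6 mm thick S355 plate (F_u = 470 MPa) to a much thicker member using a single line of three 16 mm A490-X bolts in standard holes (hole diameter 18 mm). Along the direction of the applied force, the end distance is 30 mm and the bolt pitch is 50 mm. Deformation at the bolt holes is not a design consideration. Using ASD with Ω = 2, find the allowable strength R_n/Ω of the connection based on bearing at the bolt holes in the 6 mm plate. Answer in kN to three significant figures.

Per bolt r_n = 1.5 l_c t F_u ≤ 3.0 d t F_u; upper limit = 3.0 × 16 × 6 × 470 / 1000 = 135.4 kN.
Edge bolt: l_c = 30 − 18/2 = 21 mm → 1.5 × 21 × 6 × 470 / 1000 = 88.83 → r_n = 88.83 kN.
Interior bolts: l_c = 50 − 18 = 32 mm → 1.5 × 32 × 6 × 470 / 1000 = 135.4 → r_n = 135.4 kN.
R_n = 1 × 88.83 + 2 × 135.4 = 359.6 kN.
Allowable strength R_n/Ω = 359.6 / 2 = 180 kN.

180 kN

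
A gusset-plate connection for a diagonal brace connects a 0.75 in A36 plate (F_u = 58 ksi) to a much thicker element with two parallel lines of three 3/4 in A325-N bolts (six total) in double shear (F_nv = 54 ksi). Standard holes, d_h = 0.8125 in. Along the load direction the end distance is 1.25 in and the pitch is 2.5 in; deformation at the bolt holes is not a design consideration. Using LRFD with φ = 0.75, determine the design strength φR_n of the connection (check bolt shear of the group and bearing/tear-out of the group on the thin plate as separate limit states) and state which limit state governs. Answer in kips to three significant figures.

215 kips (bolt shear governs)

Bolt shear: A_b = π·0.75²/4 = 0.4418 in²; R_n = 54 × 0.4418 × 6 × 2 = 286.3 kips → 0.75 × 286.3 = 215 kips.
Bearing (1.5 l_c t F_u ≤ 3.0 d t F_u): upper limit = 3.0·0.75·0.75·58 = 97.88 kips.
  Edge l_c = 1.25 − 0.8125/2 = 0.8438 → r_n = 55.05 kips; interior l_c = 2.5 − 0.8125 = 1.688 → r_n = 97.88 kips.
  R_n,bearing = 2·55.05 + 4·97.88 = 501.6 kips → 0.75 × 501.6 = 376 kips.
Bolt shear governs: 215 kips.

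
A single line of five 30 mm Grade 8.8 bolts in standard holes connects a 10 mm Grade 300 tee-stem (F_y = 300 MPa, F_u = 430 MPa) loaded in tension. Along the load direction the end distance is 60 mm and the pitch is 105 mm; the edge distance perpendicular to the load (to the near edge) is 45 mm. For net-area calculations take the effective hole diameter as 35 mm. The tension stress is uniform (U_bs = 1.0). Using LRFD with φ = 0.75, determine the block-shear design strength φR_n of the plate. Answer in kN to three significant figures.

Shear plane L_v = 60 + 4·105 = 480 mm; A_gv = 480 × 10 = 4800 mm².
A_nv = (480 − 4.5·35) × 10 = 3225 mm².
A_nt = (45 − 0.5·35) × 10 = 275 mm².
0.6 F_u A_nv = 832.1 kN; 0.6 F_y A_gv = 864 kN → shear rupture governs the shear term.
R_n = 832.1 + 1.0 × 430 × 275 / 1000 = 950.3 kN.
Design strength φR_n = 0.75 × 950.3 = 713 kN.

713 kN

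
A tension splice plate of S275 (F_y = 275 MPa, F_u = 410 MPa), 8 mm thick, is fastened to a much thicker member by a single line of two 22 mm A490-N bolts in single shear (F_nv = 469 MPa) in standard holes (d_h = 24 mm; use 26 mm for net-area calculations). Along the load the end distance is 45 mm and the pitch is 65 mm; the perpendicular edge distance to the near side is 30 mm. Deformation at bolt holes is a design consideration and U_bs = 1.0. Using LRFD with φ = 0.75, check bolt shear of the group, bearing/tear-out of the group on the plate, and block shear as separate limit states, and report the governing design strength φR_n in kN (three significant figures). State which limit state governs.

Bolt shear: A_b = π·22²/4 = 380.1 mm²; R_n = 469 × 380.1 × 2 × 1 / 1000 = 356.6 kN → 0.75 × 356.6 = 267 kN.
Bearing: edge l_c = 33, r_n = 129.9 kN; interior l_c = 41, r_n = 161.4 kN; R_n = 129.9 + 1·161.4 = 291.3 kN → 218 kN.
Block shear: A_gv = 880, A_nv = 568, A_nt = 136 mm²; R_n = min(0.6F_uA_nv, 0.6F_yA_gv) + U_bs·F_u·A_nt = 195.5 kN → 147 kN.
Block shear governs: 147 kN.

147 kN (block shear governs)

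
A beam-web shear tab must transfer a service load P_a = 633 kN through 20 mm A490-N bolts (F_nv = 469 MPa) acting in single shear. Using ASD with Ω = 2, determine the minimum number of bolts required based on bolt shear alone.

A_b = π·20²/4 = 314.2 mm².
Per-bolt allowable strength R_n/Ω = 469 × 314.2 × 1 / 1000 / 2 = 73.67 kN.
n ≥ 633 / 73.67 = 8.592 → use 9 bolts.

9 bolts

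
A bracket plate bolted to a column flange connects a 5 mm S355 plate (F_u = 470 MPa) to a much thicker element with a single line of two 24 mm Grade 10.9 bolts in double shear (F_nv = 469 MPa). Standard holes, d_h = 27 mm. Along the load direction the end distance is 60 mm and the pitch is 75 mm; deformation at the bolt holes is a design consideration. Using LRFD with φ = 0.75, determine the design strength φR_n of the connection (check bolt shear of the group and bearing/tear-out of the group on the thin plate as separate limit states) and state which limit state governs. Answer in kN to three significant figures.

Bolt shear: A_b = π·24²/4 = 452.4 mm²; R_n = 469 × 452.4 × 2 × 2 / 1000 = 848.7 kN → 0.75 × 848.7 = 637 kN.
Bearing (1.2 l_c t F_u ≤ 2.4 d t F_u): upper limit = 2.4·24·5·470 / 1000 = 135.4 kN.
  Edge l_c = 60 − 27/2 = 46.5 → r_n = 131.1 kN; interior l_c = 75 − 27 = 48 → r_n = 135.4 kN.
  R_n,bearing = 1·131.1 + 1·135.4 = 266.5 kN → 0.75 × 266.5 = 200 kN.
Bearing governs: 200 kN.

200 kN (bearing governs)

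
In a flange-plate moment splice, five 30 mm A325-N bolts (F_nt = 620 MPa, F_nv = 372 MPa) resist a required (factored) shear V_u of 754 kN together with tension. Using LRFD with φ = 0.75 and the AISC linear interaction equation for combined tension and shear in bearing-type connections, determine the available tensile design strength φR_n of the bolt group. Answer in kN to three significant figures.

A_b = π·30²/4 = 706.9 mm²; f_rv = 754 × 1000 / (5 × 706.9) = 213.3 MPa.
F'_nt = 1.3 F_nt − (F_nt / φF_nv) f_rv = 1.3·620 − (620/(0.75·372))·213.3 = 331.9 MPa, capped at F_nt → F'_nt = 331.9 MPa.
R_n = F'_nt · A_b · n = 331.9 × 706.9 × 5 / 1000 = 1173 kN.
Design strength φR_n = 0.75 × 1173 = 880 kN.

880 kN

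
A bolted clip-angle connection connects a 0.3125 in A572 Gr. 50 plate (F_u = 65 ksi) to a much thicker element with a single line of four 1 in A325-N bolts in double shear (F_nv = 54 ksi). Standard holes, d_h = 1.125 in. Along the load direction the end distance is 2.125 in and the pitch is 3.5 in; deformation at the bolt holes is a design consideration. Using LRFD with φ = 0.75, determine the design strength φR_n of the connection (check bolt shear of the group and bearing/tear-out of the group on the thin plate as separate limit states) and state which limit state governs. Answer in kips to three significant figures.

138 kips (bearing governs)

Bolt shear: A_b = π·1²/4 = 0.7854 in²; R_n = 54 × 0.7854 × 4 × 2 = 339.3 kips → 0.75 × 339.3 = 254 kips.
Bearing (1.2 l_c t F_u ≤ 2.4 d t F_u): upper limit = 2.4·1·0.3125·65 = 48.75 kips.
  Edge l_c = 2.125 − 1.125/2 = 1.562 → r_n = 38.09 kips; interior l_c = 3.5 − 1.125 = 2.375 → r_n = 48.75 kips.
  R_n,bearing = 1·38.09 + 3·48.75 = 184.3 kips → 0.75 × 184.3 = 138 kips.
Bearing governs: 138 kips.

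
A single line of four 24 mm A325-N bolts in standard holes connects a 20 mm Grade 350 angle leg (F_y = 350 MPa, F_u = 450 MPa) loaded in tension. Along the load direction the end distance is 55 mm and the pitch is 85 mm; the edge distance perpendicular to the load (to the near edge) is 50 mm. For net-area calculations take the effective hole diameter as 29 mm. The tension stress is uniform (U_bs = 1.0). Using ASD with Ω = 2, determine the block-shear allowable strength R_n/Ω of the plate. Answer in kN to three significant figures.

Shear plane L_v = 55 + 3·85 = 310 mm; A_gv = 310 × 20 = 6200 mm².
A_nv = (310 − 3.5·29) × 20 = 4170 mm².
A_nt = (50 − 0.5·29) × 20 = 710 mm².
0.6 F_u A_nv = 1126 kN; 0.6 F_y A_gv = 1302 kN → shear rupture governs the shear term.
R_n = 1126 + 1.0 × 450 × 710 / 1000 = 1445 kN.
Allowable strength R_n/Ω = 1445 / 2 = 723 kN.

723 kN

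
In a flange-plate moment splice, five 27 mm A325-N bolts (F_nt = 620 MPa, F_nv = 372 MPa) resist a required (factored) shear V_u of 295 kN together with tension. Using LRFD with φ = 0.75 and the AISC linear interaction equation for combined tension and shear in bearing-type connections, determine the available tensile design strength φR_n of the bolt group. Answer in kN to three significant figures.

1240 kN

A_b = π·27²/4 = 572.6 mm²; f_rv = 295 × 1000 / (5 × 572.6) = 103 MPa.
F'_nt = 1.3 F_nt − (F_nt / φF_nv) f_rv = 1.3·620 − (620/(0.75·372))·103 = 577 MPa, capped at F_nt → F'_nt = 577 MPa.
R_n = F'_nt · A_b · n = 577 × 572.6 × 5 / 1000 = 1652 kN.
Design strength φR_n = 0.75 × 1652 = 1240 kN.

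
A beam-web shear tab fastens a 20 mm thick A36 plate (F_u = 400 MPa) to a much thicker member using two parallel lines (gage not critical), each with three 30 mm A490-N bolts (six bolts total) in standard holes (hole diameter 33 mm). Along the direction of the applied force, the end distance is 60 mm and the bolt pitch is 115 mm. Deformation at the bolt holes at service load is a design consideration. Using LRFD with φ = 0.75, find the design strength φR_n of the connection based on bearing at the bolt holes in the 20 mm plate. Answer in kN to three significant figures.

2350 kN

Per bolt r_n = 1.2 l_c t F_u ≤ 2.4 d t F_u; upper limit = 2.4 × 30 × 20 × 400 / 1000 = 576 kN.
Edge bolt: l_c = 60 − 33/2 = 43.5 mm → 1.2 × 43.5 × 20 × 400 / 1000 = 417.6 → r_n = 417.6 kN.
Interior bolts: l_c = 115 − 33 = 82 mm → 1.2 × 82 × 20 × 400 / 1000 = 787.2 → r_n = 576 kN.
R_n = 2 × 417.6 + 4 × 576 = 3139 kN.
Design strength φR_n = 0.75 × 3139 = 2350 kN.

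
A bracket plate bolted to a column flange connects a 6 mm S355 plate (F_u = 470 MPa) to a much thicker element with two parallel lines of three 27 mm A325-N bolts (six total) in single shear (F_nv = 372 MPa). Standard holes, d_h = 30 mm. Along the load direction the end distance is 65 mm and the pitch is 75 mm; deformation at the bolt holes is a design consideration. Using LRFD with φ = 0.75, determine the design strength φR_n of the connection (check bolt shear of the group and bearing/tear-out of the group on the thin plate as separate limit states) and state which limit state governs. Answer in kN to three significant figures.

711 kN (bearing governs)

Bolt shear: A_b = π·27²/4 = 572.6 mm²; R_n = 372 × 572.6 × 6 × 1 / 1000 = 1278 kN → 0.75 × 1278 = 958 kN.
Bearing (1.2 l_c t F_u ≤ 2.4 d t F_u): upper limit = 2.4·27·6·470 / 1000 = 182.7 kN.
  Edge l_c = 65 − 30/2 = 50 → r_n = 169.2 kN; interior l_c = 75 − 30 = 45 → r_n = 152.3 kN.
  R_n,bearing = 2·169.2 + 4·152.3 = 947.5 kN → 0.75 × 947.5 = 711 kN.
Bearing governs: 711 kN.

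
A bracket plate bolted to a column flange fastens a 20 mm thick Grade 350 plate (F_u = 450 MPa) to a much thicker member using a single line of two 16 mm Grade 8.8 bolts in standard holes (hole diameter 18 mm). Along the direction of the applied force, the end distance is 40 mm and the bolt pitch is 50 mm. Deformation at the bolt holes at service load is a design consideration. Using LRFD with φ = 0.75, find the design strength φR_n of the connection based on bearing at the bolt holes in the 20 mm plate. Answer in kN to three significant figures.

510 kN

Per bolt r_n = 1.2 l_c t F_u ≤ 2.4 d t F_u; upper limit = 2.4 × 16 × 20 × 450 / 1000 = 345.6 kN.
Edge bolt: l_c = 40 − 18/2 = 31 mm → 1.2 × 31 × 20 × 450 / 1000 = 334.8 → r_n = 334.8 kN.
Interior bolts: l_c = 50 − 18 = 32 mm → 1.2 × 32 × 20 × 450 / 1000 = 345.6 → r_n = 345.6 kN.
R_n = 1 × 334.8 + 1 × 345.6 = 680.4 kN.
Design strength φR_n = 0.75 × 680.4 = 510 kN.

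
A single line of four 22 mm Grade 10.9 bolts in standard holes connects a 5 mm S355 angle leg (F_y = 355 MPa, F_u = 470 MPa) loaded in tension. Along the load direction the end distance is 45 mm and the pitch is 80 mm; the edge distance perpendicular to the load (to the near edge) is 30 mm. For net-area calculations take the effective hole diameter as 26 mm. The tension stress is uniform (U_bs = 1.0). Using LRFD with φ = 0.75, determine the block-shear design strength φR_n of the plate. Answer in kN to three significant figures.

235 kN

Shear plane L_v = 45 + 3·80 = 285 mm; A_gv = 285 × 5 = 1425 mm².
A_nv = (285 − 3.5·26) × 5 = 970 mm².
A_nt = (30 − 0.5·26) × 5 = 85 mm².
0.6 F_u A_nv = 273.5 kN; 0.6 F_y A_gv = 303.5 kN → shear rupture governs the shear term.
R_n = 273.5 + 1.0 × 470 × 85 / 1000 = 313.5 kN.
Design strength φR_n = 0.75 × 313.5 = 235 kN.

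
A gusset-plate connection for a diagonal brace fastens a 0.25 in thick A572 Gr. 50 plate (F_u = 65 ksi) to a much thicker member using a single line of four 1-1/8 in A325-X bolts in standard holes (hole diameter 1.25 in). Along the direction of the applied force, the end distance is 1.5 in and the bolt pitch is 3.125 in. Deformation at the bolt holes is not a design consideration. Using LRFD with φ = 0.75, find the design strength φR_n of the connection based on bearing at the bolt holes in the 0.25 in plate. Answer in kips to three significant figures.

Per bolt r_n = 1.5 l_c t F_u ≤ 3.0 d t F_u; upper limit = 3.0 × 1.125 × 0.25 × 65 = 54.84 kips.
Edge bolt: l_c = 1.5 − 1.25/2 = 0.875 in → 1.5 × 0.875 × 0.25 × 65 = 21.33 → r_n = 21.33 kips.
Interior bolts: l_c = 3.125 − 1.25 = 1.875 in → 1.5 × 1.875 × 0.25 × 65 = 45.7 → r_n = 45.7 kips.
R_n = 1 × 21.33 + 3 × 45.7 = 158.4 kips.
Design strength φR_n = 0.75 × 158.4 = 119 kips.

119 kips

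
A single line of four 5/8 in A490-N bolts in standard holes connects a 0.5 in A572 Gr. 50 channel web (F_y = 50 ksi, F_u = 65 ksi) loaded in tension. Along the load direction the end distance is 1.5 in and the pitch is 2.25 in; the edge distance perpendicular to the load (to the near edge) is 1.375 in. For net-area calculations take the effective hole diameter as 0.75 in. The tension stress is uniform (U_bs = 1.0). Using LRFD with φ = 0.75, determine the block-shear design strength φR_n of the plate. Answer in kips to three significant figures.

107 kips

Shear plane L_v = 1.5 + 3·2.25 = 8.25 in; A_gv = 8.25 × 0.5 = 4.125 in².
A_nv = (8.25 − 3.5·0.75) × 0.5 = 2.812 in².
A_nt = (1.375 − 0.5·0.75) × 0.5 = 0.5 in².
0.6 F_u A_nv = 109.7 kips; 0.6 F_y A_gv = 123.8 kips → shear rupture governs the shear term.
R_n = 109.7 + 1.0 × 65 × 0.5 = 142.2 kips.
Design strength φR_n = 0.75 × 142.2 = 107 kips.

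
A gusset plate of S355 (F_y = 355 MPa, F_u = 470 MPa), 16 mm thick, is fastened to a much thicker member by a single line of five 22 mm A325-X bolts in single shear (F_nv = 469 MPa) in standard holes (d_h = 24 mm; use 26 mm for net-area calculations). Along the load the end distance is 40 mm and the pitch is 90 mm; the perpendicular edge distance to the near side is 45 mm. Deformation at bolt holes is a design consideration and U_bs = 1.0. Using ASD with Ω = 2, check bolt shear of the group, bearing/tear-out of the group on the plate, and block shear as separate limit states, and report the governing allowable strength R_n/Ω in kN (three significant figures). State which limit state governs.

Bolt shear: A_b = π·22²/4 = 380.1 mm²; R_n = 469 × 380.1 × 5 × 1 / 1000 = 891.4 kN → 891.4 / 2 = 446 kN.
Bearing: edge l_c = 28, r_n = 252.7 kN; interior l_c = 66, r_n = 397.1 kN; R_n = 252.7 + 4·397.1 = 1841 kN → 920 kN.
Block shear: A_gv = 6400, A_nv = 4528, A_nt = 512 mm²; R_n = min(0.6F_uA_nv, 0.6F_yA_gv) + U_bs·F_u·A_nt = 1518 kN → 759 kN.
Bolt shear governs: 446 kN.

446 kN (bolt shear governs)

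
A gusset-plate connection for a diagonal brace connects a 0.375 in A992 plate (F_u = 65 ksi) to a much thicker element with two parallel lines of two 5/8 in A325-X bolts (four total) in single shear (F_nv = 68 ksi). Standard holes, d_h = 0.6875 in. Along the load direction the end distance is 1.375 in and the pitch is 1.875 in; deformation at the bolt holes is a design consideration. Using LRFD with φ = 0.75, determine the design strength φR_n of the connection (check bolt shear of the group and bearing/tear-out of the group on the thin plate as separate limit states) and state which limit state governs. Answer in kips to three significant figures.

62.6 kips (bolt shear governs)

Bolt shear: A_b = π·0.625²/4 = 0.3068 in²; R_n = 68 × 0.3068 × 4 × 1 = 83.45 kips → 0.75 × 83.45 = 62.6 kips.
Bearing (1.2 l_c t F_u ≤ 2.4 d t F_u): upper limit = 2.4·0.625·0.375·65 = 36.56 kips.
  Edge l_c = 1.375 − 0.6875/2 = 1.031 → r_n = 30.16 kips; interior l_c = 1.875 − 0.6875 = 1.188 → r_n = 34.73 kips.
  R_n,bearing = 2·30.16 + 2·34.73 = 129.8 kips → 0.75 × 129.8 = 97.3 kips.
Bolt shear governs: 62.6 kips.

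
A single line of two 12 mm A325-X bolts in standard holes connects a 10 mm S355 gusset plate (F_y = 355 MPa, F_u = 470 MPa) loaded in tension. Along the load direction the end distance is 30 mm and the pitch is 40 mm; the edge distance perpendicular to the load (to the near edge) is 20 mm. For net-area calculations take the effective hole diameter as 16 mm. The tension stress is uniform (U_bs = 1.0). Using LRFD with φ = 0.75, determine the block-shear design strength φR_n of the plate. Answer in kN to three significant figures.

Shear plane L_v = 30 + 1·40 = 70 mm; A_gv = 70 × 10 = 700 mm².
A_nv = (70 − 1.5·16) × 10 = 460 mm².
A_nt = (20 − 0.5·16) × 10 = 120 mm².
0.6 F_u A_nv = 129.7 kN; 0.6 F_y A_gv = 149.1 kN → shear rupture governs the shear term.
R_n = 129.7 + 1.0 × 470 × 120 / 1000 = 186.1 kN.
Design strength φR_n = 0.75 × 186.1 = 140 kN.

140 kN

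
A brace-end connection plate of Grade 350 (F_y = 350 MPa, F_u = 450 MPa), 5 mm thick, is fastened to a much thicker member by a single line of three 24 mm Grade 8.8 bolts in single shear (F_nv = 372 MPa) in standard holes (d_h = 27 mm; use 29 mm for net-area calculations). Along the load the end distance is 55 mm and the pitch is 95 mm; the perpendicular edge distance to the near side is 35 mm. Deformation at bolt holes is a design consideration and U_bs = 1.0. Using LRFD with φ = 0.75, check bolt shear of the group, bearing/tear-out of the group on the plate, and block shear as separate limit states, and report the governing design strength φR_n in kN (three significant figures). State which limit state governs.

209 kN (block shear governs)

Bolt shear: A_b = π·24²/4 = 452.4 mm²; R_n = 372 × 452.4 × 3 × 1 / 1000 = 504.9 kN → 0.75 × 504.9 = 379 kN.
Bearing: edge l_c = 41.5, r_n = 112 kN; interior l_c = 68, r_n = 129.6 kN; R_n = 112 + 2·129.6 = 371.2 kN → 278 kN.
Block shear: A_gv = 1225, A_nv = 862.5, A_nt = 102.5 mm²; R_n = min(0.6F_uA_nv, 0.6F_yA_gv) + U_bs·F_u·A_nt = 279 kN → 209 kN.
Block shear governs: 209 kN.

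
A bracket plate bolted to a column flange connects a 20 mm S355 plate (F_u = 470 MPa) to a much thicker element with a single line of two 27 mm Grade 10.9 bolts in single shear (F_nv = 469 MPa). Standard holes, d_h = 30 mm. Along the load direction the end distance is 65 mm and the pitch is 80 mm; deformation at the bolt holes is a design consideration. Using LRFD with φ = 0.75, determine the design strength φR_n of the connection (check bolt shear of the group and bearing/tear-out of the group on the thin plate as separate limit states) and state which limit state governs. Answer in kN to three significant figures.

Bolt shear: A_b = π·27²/4 = 572.6 mm²; R_n = 469 × 572.6 × 2 × 1 / 1000 = 537.1 kN → 0.75 × 537.1 = 403 kN.
Bearing (1.2 l_c t F_u ≤ 2.4 d t F_u): upper limit = 2.4·27·20·470 / 1000 = 609.1 kN.
  Edge l_c = 65 − 30/2 = 50 → r_n = 564 kN; interior l_c = 80 − 30 = 50 → r_n = 564 kN.
  R_n,bearing = 1·564 + 1·564 = 1128 kN → 0.75 × 1128 = 846 kN.
Bolt shear governs: 403 kN.

403 kN (bolt shear governs)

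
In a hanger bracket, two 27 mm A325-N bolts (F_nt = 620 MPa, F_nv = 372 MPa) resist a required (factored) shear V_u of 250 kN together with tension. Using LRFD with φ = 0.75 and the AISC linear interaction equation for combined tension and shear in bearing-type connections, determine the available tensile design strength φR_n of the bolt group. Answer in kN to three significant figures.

A_b = π·27²/4 = 572.6 mm²; f_rv = 250 × 1000 / (2 × 572.6) = 218.3 MPa.
F'_nt = 1.3 F_nt − (F_nt / φF_nv) f_rv = 1.3·620 − (620/(0.75·372))·218.3 = 320.8 MPa, capped at F_nt → F'_nt = 320.8 MPa.
R_n = F'_nt · A_b · n = 320.8 × 572.6 × 2 / 1000 = 367.4 kN.
Design strength φR_n = 0.75 × 367.4 = 276 kN.

276 kN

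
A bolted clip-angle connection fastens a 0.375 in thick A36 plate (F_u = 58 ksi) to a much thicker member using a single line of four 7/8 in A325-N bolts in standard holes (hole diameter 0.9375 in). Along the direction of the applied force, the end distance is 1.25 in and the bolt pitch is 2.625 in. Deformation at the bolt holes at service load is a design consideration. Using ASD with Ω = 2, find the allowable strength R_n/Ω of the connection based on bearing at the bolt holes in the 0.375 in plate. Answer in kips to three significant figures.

76.3 kips

Per bolt r_n = 1.2 l_c t F_u ≤ 2.4 d t F_u; upper limit = 2.4 × 0.875 × 0.375 × 58 = 45.68 kips.
Edge bolt: l_c = 1.25 − 0.9375/2 = 0.7812 in → 1.2 × 0.7812 × 0.375 × 58 = 20.39 → r_n = 20.39 kips.
Interior bolts: l_c = 2.625 − 0.9375 = 1.688 in → 1.2 × 1.688 × 0.375 × 58 = 44.04 → r_n = 44.04 kips.
R_n = 1 × 20.39 + 3 × 44.04 = 152.5 kips.
Allowable strength R_n/Ω = 152.5 / 2 = 76.3 kips.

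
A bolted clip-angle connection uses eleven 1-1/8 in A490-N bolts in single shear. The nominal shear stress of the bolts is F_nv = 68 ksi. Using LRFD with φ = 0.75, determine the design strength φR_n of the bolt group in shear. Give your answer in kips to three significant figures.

A_b = π × 1.125² / 4 = 0.994 in².
R_n = F_nv · A_b · n · n_s = 68 × 0.994 × 11 × 1 = 743.5 kips.
Design strength φR_n = 0.75 × 743.5 = 558 kips.

558 kips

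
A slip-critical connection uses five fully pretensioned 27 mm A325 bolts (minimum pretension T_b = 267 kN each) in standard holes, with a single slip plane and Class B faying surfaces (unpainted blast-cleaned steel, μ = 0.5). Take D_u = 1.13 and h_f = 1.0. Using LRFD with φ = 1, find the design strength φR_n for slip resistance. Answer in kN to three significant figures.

R_n = μ · D_u · h_f · T_b · n_s · n_b = 0.5 × 1.13 × 1.0 × 267 × 1 × 5 = 754.3 kN.
Design strength φR_n = 1 × 754.3 = 754 kN.

754 kN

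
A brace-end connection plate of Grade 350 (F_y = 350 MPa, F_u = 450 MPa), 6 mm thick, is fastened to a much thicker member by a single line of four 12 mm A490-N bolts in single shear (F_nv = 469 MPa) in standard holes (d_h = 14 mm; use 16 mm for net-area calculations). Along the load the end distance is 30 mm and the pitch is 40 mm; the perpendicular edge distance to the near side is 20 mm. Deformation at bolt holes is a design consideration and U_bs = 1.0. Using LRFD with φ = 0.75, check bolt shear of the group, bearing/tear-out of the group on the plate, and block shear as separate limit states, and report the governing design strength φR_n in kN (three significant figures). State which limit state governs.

Bolt shear: A_b = π·12²/4 = 113.1 mm²; R_n = 469 × 113.1 × 4 × 1 / 1000 = 212.2 kN → 0.75 × 212.2 = 159 kN.
Bearing: edge l_c = 23, r_n = 74.52 kN; interior l_c = 26, r_n = 77.76 kN; R_n = 74.52 + 3·77.76 = 307.8 kN → 231 kN.
Block shear: A_gv = 900, A_nv = 564, A_nt = 72 mm²; R_n = min(0.6F_uA_nv, 0.6F_yA_gv) + U_bs·F_u·A_nt = 184.7 kN → 139 kN.
Block shear governs: 139 kN.

139 kN (block shear governs)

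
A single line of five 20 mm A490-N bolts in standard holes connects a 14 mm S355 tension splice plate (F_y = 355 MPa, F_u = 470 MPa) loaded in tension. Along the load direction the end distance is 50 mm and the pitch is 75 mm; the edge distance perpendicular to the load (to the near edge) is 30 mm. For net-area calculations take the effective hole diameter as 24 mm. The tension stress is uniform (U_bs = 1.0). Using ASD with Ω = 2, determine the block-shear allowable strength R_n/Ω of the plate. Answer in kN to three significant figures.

537 kN

Shear plane L_v = 50 + 4·75 = 350 mm; A_gv = 350 × 14 = 4900 mm².
A_nv = (350 − 4.5·24) × 14 = 3388 mm².
A_nt = (30 − 0.5·24) × 14 = 252 mm².
0.6 F_u A_nv = 955.4 kN; 0.6 F_y A_gv = 1044 kN → shear rupture governs the shear term.
R_n = 955.4 + 1.0 × 470 × 252 / 1000 = 1074 kN.
Allowable strength R_n/Ω = 1074 / 2 = 537 kN.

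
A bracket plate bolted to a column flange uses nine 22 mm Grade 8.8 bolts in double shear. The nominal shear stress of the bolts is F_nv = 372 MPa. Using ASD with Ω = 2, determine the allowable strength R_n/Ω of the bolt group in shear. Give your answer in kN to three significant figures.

A_b = π × 22² / 4 = 380.1 mm².
R_n = F_nv · A_b · n · n_s = 372 × 380.1 × 9 × 2 / 1000 = 2545 kN.
Allowable strength R_n/Ω = 2545 / 2 = 1270 kN.

1270 kN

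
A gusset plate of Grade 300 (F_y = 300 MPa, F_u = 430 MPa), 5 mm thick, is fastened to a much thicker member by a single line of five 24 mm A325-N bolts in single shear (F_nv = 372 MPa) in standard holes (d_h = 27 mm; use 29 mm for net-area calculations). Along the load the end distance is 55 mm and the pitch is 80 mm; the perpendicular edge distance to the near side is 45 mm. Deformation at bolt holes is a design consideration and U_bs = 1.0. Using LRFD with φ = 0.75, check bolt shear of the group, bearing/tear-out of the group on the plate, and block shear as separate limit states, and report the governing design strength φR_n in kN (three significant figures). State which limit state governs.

286 kN (block shear governs)

Bolt shear: A_b = π·24²/4 = 452.4 mm²; R_n = 372 × 452.4 × 5 × 1 / 1000 = 841.4 kN → 0.75 × 841.4 = 631 kN.
Bearing: edge l_c = 41.5, r_n = 107.1 kN; interior l_c = 53, r_n = 123.8 kN; R_n = 107.1 + 4·123.8 = 602.4 kN → 452 kN.
Block shear: A_gv = 1875, A_nv = 1222, A_nt = 152.5 mm²; R_n = min(0.6F_uA_nv, 0.6F_yA_gv) + U_bs·F_u·A_nt = 381 kN → 286 kN.
Block shear governs: 286 kN.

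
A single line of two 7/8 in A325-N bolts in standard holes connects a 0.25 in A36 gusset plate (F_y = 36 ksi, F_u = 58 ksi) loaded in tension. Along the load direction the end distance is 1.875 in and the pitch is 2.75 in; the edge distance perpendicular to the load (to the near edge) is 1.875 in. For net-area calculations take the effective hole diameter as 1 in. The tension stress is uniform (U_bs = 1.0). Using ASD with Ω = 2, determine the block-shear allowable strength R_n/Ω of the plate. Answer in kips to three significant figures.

Shear plane L_v = 1.875 + 1·2.75 = 4.625 in; A_gv = 4.625 × 0.25 = 1.156 in².
A_nv = (4.625 − 1.5·1) × 0.25 = 0.7812 in².
A_nt = (1.875 − 0.5·1) × 0.25 = 0.3438 in².
0.6 F_u A_nv = 27.19 kips; 0.6 F_y A_gv = 24.97 kips → shear yielding governs the shear term.
R_n = 24.97 + 1.0 × 58 × 0.3438 = 44.91 kips.
Allowable strength R_n/Ω = 44.91 / 2 = 22.5 kips.

22.5 kips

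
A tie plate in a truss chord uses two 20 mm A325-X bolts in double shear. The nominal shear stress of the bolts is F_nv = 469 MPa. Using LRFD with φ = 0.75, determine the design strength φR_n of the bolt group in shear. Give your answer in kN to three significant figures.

A_b = π × 20² / 4 = 314.2 mm².
R_n = F_nv · A_b · n · n_s = 469 × 314.2 × 2 × 2 / 1000 = 589.4 kN.
Design strength φR_n = 0.75 × 589.4 = 442 kN.

442 kN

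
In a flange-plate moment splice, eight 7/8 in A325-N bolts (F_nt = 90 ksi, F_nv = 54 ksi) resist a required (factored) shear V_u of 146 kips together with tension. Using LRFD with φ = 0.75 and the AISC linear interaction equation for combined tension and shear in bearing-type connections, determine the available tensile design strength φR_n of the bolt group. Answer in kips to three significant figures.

179 kips

A_b = π·0.875²/4 = 0.6013 in²; f_rv = 146 / (8 × 0.6013) = 30.35 ksi.
F'_nt = 1.3 F_nt − (F_nt / φF_nv) f_rv = 1.3·90 − (90/(0.75·54))·30.35 = 49.56 ksi, capped at F_nt → F'_nt = 49.56 ksi.
R_n = F'_nt · A_b · n = 49.56 × 0.6013 × 8 = 238.4 kips.
Design strength φR_n = 0.75 × 238.4 = 179 kips.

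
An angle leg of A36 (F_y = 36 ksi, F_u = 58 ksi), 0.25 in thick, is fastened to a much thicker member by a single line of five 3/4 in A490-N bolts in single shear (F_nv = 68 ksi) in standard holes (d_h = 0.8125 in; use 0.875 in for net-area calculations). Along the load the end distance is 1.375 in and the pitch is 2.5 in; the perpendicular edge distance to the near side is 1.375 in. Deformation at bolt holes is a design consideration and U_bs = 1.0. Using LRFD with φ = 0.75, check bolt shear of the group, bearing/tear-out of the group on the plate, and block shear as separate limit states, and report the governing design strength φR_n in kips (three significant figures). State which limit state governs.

56.3 kips (block shear governs)

Bolt shear: A_b = π·0.75²/4 = 0.4418 in²; R_n = 68 × 0.4418 × 5 × 1 = 150.2 kips → 0.75 × 150.2 = 113 kips.
Bearing: edge l_c = 0.9688, r_n = 16.86 kips; interior l_c = 1.688, r_n = 26.1 kips; R_n = 16.86 + 4·26.1 = 121.3 kips → 90.9 kips.
Block shear: A_gv = 2.844, A_nv = 1.859, A_nt = 0.2344 in²; R_n = min(0.6F_uA_nv, 0.6F_yA_gv) + U_bs·F_u·A_nt = 75.02 kips → 56.3 kips.
Block shear governs: 56.3 kips.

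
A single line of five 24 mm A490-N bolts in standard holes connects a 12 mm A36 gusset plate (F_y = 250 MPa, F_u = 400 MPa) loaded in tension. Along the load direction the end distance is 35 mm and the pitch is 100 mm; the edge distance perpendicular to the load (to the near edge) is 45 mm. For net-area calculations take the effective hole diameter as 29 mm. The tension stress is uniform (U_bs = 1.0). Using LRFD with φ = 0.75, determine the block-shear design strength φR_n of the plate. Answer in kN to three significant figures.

Shear plane L_v = 35 + 4·100 = 435 mm; A_gv = 435 × 12 = 5220 mm².
A_nv = (435 − 4.5·29) × 12 = 3654 mm².
A_nt = (45 − 0.5·29) × 12 = 366 mm².
0.6 F_u A_nv = 877 kN; 0.6 F_y A_gv = 783 kN → shear yielding governs the shear term.
R_n = 783 + 1.0 × 400 × 366 / 1000 = 929.4 kN.
Design strength φR_n = 0.75 × 929.4 = 697 kN.

697 kN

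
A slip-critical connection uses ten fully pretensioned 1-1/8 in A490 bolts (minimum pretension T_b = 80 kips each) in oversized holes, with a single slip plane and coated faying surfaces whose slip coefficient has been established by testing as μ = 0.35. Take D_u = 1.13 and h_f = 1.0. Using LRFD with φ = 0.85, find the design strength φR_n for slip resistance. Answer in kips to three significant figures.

R_n = μ · D_u · h_f · T_b · n_s · n_b = 0.35 × 1.13 × 1.0 × 80 × 1 × 10 = 316.4 kips.
Design strength φR_n = 0.85 × 316.4 = 269 kips.

269 kips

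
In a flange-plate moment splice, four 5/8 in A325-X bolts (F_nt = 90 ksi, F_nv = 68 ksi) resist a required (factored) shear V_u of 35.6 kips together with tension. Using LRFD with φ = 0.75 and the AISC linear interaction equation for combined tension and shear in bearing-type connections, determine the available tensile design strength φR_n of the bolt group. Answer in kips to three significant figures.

A_b = π·0.625²/4 = 0.3068 in²; f_rv = 35.6 / (4 × 0.3068) = 29.01 ksi.
F'_nt = 1.3 F_nt − (F_nt / φF_nv) f_rv = 1.3·90 − (90/(0.75·68))·29.01 = 65.81 ksi, capped at F_nt → F'_nt = 65.81 ksi.
R_n = F'_nt · A_b · n = 65.81 × 0.3068 × 4 = 80.76 kips.
Design strength φR_n = 0.75 × 80.76 = 60.6 kips.

60.6 kips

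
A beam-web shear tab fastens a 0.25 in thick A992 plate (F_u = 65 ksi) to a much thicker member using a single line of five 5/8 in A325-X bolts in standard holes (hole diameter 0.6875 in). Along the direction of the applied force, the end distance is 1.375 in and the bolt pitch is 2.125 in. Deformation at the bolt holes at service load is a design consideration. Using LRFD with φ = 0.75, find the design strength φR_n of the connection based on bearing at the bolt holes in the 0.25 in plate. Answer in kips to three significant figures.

Per bolt r_n = 1.2 l_c t F_u ≤ 2.4 d t F_u; upper limit = 2.4 × 0.625 × 0.25 × 65 = 24.38 kips.
Edge bolt: l_c = 1.375 − 0.6875/2 = 1.031 in → 1.2 × 1.031 × 0.25 × 65 = 20.11 → r_n = 20.11 kips.
Interior bolts: l_c = 2.125 − 0.6875 = 1.438 in → 1.2 × 1.438 × 0.25 × 65 = 28.03 → r_n = 24.38 kips.
R_n = 1 × 20.11 + 4 × 24.38 = 117.6 kips.
Design strength φR_n = 0.75 × 117.6 = 88.2 kips.

88.2 kips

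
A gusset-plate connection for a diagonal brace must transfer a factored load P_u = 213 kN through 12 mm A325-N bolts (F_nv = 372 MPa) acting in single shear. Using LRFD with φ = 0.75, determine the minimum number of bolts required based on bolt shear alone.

A_b = π·12²/4 = 113.1 mm².
Per-bolt design strength φR_n = 0.75 × 372 × 113.1 × 1 / 1000 = 31.55 kN.
n ≥ 213 / 31.55 = 6.75 → use 7 bolts.

7 bolts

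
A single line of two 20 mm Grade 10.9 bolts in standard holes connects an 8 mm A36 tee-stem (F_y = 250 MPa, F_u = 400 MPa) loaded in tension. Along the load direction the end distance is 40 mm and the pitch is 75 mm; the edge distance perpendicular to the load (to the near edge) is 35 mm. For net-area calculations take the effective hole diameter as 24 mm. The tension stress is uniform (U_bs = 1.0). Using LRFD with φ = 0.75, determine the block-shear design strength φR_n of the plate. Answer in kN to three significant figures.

159 kN

Shear plane L_v = 40 + 1·75 = 115 mm; A_gv = 115 × 8 = 920 mm².
A_nv = (115 − 1.5·24) × 8 = 632 mm².
A_nt = (35 − 0.5·24) × 8 = 184 mm².
0.6 F_u A_nv = 151.7 kN; 0.6 F_y A_gv = 138 kN → shear yielding governs the shear term.
R_n = 138 + 1.0 × 400 × 184 / 1000 = 211.6 kN.
Design strength φR_n = 0.75 × 211.6 = 159 kN.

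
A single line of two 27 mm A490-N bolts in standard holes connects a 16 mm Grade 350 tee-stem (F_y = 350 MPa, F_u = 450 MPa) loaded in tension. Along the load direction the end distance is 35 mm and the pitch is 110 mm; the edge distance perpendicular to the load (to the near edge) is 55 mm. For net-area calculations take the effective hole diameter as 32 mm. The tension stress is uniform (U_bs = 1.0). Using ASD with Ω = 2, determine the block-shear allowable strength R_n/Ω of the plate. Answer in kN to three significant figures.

Shear plane L_v = 35 + 1·110 = 145 mm; A_gv = 145 × 16 = 2320 mm².
A_nv = (145 − 1.5·32) × 16 = 1552 mm².
A_nt = (55 − 0.5·32) × 16 = 624 mm².
0.6 F_u A_nv = 419 kN; 0.6 F_y A_gv = 487.2 kN → shear rupture governs the shear term.
R_n = 419 + 1.0 × 450 × 624 / 1000 = 699.8 kN.
Allowable strength R_n/Ω = 699.8 / 2 = 350 kN.

350 kN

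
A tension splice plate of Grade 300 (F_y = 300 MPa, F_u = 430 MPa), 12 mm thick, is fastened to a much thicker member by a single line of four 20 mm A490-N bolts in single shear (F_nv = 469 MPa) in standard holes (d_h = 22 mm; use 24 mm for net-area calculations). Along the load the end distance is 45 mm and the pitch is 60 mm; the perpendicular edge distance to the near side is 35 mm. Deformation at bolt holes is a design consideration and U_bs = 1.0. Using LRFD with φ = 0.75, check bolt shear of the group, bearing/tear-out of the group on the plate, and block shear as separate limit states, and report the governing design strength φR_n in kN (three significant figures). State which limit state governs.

Bolt shear: A_b = π·20²/4 = 314.2 mm²; R_n = 469 × 314.2 × 4 × 1 / 1000 = 589.4 kN → 0.75 × 589.4 = 442 kN.
Bearing: edge l_c = 34, r_n = 210.5 kN; interior l_c = 38, r_n = 235.3 kN; R_n = 210.5 + 3·235.3 = 916.4 kN → 687 kN.
Block shear: A_gv = 2700, A_nv = 1692, A_nt = 276 mm²; R_n = min(0.6F_uA_nv, 0.6F_yA_gv) + U_bs·F_u·A_nt = 555.2 kN → 416 kN.
Block shear governs: 416 kN.

416 kN (block shear governs)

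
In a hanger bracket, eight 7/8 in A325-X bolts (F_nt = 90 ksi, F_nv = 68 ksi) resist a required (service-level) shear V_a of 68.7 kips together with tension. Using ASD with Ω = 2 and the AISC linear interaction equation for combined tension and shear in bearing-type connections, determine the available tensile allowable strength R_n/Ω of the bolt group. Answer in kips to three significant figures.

190 kips

A_b = π·0.875²/4 = 0.6013 in²; f_rv = 68.7 / (8 × 0.6013) = 14.28 ksi.
F'_nt = 1.3 F_nt − (Ω F_nt / F_nv) f_rv = 1.3·90 − (2·90/68)·14.28 = 79.2 ksi, capped at F_nt → F'_nt = 79.2 ksi.
R_n = F'_nt · A_b · n = 79.2 × 0.6013 × 8 = 381 kips.
Allowable strength R_n/Ω = 381 / 2 = 190 kips.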